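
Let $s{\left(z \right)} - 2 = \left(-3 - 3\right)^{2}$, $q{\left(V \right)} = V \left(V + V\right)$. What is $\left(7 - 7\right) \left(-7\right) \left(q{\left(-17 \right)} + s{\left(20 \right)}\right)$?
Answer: $0$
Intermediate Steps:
$q{\left(V \right)} = 2 V^{2}$ ($q{\left(V \right)} = V 2 V = 2 V^{2}$)
$s{\left(z \right)} = 38$ ($s{\left(z \right)} = 2 + \left(-3 - 3\right)^{2} = 2 + \left(-6\right)^{2} = 2 + 36 = 38$)
$\left(7 - 7\right) \left(-7\right) \left(q{\left(-17 \right)} + s{\left(20 \right)}\right) = \left(7 - 7\right) \left(-7\right) \left(2 \left(-17\right)^{2} + 38\right) = 0 \left(-7\right) \left(2 \cdot 289 + 38\right) = 0 \left(578 + 38\right) = 0 \cdot 616 = 0$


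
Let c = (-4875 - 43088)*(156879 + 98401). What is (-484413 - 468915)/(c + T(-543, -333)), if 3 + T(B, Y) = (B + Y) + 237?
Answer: 476664/6121997641 ≈ 7.7861e-5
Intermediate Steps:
c = -12243994640 (c = -47963*255280 = -12243994640)
T(B, Y) = 234 + B + Y (T(B, Y) = -3 + ((B + Y) + 237) = -3 + (237 + B + Y) = 234 + B + Y)
(-484413 - 468915)/(c + T(-543, -333)) = (-484413 - 468915)/(-12243994640 + (234 - 543 - 333)) = -953328/(-12243994640 - 642) = -953328/(-12243995282) = -953328*(-1/12243995282) = 476664/6121997641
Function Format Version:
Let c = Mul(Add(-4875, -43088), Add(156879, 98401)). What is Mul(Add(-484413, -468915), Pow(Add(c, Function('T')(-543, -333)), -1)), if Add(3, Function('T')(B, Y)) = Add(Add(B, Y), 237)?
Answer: Rational(476664, 6121997641) ≈ 7.7861e-5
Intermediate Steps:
c = -12243994640 (c = Mul(-47963, 255280) = -12243994640)
Function('T')(B, Y) = Add(234, B, Y) (Function('T')(B, Y) = Add(-3, Add(Add(B, Y), 237)) = Add(-3, Add(237, B, Y)) = Add(234, B, Y))
Mul(Add(-484413, -468915), Pow(Add(c, Function('T')(-543, -333)), -1)) = Mul(Add(-484413, -468915), Pow(Add(-12243994640, Add(234, -543, -333)), -1)) = Mul(-953328, Pow(Add(-12243994640, -642), -1)) = Mul(-953328, Pow(-12243995282, -1)) = Mul(-953328, Rational(-1, 12243995282)) = Rational(476664, 6121997641)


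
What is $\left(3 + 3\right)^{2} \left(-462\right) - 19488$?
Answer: $-36120$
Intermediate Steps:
$\left(3 + 3\right)^{2} \left(-462\right) - 19488 = 6^{2} \left(-462\right) - 19488 = 36 \left(-462\right) - 19488 = -16632 - 19488 = -36120$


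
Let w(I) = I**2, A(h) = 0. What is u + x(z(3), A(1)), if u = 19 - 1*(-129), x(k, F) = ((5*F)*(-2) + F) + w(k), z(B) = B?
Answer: 157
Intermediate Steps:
x(k, F) = k**2 - 9*F (x(k, F) = ((5*F)*(-2) + F) + k**2 = (-10*F + F) + k**2 = -9*F + k**2 = k**2 - 9*F)
u = 148 (u = 19 + 129 = 148)
u + x(z(3), A(1)) = 148 + (3**2 - 9*0) = 148 + (9 + 0) = 148 + 9 = 157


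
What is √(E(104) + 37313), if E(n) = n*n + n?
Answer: √48233 ≈ 219.62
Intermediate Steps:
E(n) = n + n² (E(n) = n² + n = n + n²)
√(E(104) + 37313) = √(104*(1 + 104) + 37313) = √(104*105 + 37313) = √(10920 + 37313) = √48233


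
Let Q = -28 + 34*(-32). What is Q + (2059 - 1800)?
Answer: -857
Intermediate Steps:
Q = -1116 (Q = -28 - 1088 = -1116)
Q + (2059 - 1800) = -1116 + (2059 - 1800) = -1116 + 259 = -857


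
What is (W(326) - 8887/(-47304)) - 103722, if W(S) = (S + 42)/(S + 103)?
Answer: -701617491319/6764472 ≈ -1.0372e+5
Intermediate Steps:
W(S) = (42 + S)/(103 + S)
(W(326) - 8887/(-47304)) - 103722 = ((42 + 326)/(103 + 326) - 8887/(-47304)) - 103722 = (368/429 - 8887*(-1/47304)) - 103722 = ((1/429)*368 + 8887/47304) - 103722 = (368/429 + 8887/47304) - 103722 = 7073465/6764472 - 103722 = -701617491319/6764472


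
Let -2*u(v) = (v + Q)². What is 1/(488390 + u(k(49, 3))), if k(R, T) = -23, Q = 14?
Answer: 2/976699 ≈ 2.0477e-6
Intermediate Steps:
u(v) = -(14 + v)²/2 (u(v) = -(v + 14)²/2 = -(14 + v)²/2)
1/(488390 + u(k(49, 3))) = 1/(488390 - (14 - 23)²/2) = 1/(488390 - ½*(-9)²) = 1/(488390 - ½*81) = 1/(488390 - 81/2) = 1/(976699/2) = 2/976699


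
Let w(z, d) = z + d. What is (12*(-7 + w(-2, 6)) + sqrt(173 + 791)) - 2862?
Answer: -2898 + 2*sqrt(241) ≈ -2867.0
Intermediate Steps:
w(z, d) = d + z
(12*(-7 + w(-2, 6)) + sqrt(173 + 791)) - 2862 = (12*(-7 + (6 - 2)) + sqrt(173 + 791)) - 2862 = (12*(-7 + 4) + sqrt(964)) - 2862 = (12*(-3) + 2*sqrt(241)) - 2862 = (-36 + 2*sqrt(241)) - 2862 = -2898 + 2*sqrt(241)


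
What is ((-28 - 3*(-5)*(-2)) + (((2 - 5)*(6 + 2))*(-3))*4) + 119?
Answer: 349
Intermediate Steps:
((-28 - 3*(-5)*(-2)) + (((2 - 5)*(6 + 2))*(-3))*4) + 119 = ((-28 - (-15)*(-2)) + (-3*8*(-3))*4) + 119 = ((-28 - 1*30) - 24*(-3)*4) + 119 = ((-28 - 30) + 72*4) + 119 = (-58 + 288) + 119 = 230 + 119 = 349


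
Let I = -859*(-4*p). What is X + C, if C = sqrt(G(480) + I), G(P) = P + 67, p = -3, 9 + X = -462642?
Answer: -462651 + I*sqrt(9761) ≈ -4.6265e+5 + 98.798*I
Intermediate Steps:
X = -462651 (X = -9 - 462642 = -462651)
G(P) = 67 + P
I = -10308 (I = -859*(-4*(-3)) = -10308 ≈ -10308.)
C = I*sqrt(9761) (C = sqrt((67 + 480) - 10308) = sqrt(547 - 10308) = sqrt(-9761) = I*sqrt(9761) ≈ 98.798*I)
X + C = -462651 + I*sqrt(9761)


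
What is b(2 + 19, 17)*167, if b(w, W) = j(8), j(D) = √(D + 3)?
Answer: 167*√11 ≈ 553.88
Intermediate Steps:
j(D) = √(3 + D)
b(w, W) = √11 (b(w, W) = √(3 + 8) = √11)
b(2 + 19, 17)*167 = √11*167 = 167*√11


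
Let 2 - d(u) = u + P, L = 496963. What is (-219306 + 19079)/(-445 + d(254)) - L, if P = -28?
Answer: -332268020/669 ≈ -4.9666e+5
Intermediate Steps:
d(u) = 30 - u (d(u) = 2 - (u - 28) = 2 - (-28 + u) = 2 + (28 - u) = 30 - u)
(-219306 + 19079)/(-445 + d(254)) - L = (-219306 + 19079)/(-445 + (30 - 1*254)) - 1*496963 = -200227/(-445 + (30 - 254)) - 496963 = -200227/(-445 - 224) - 496963 = -200227/(-669) - 496963 = -200227*(-1/669) - 496963 = 200227/669 - 496963 = -332268020/669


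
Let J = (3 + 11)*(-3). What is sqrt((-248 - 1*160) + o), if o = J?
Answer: 15*I*sqrt(2) ≈ 21.213*I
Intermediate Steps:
J = -42 (J = 14*(-3) = -42)
o = -42
sqrt((-248 - 1*160) + o) = sqrt((-248 - 1*160) - 42) = sqrt((-248 - 160) - 42) = sqrt(-408 - 42) = sqrt(-450) = 15*I*sqrt(2)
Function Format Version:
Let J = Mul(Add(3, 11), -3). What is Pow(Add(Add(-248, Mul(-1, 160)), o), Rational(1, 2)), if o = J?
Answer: Mul(15, I, Pow(2, Rational(1, 2))) ≈ Mul(21.213, I)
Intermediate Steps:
J = -42 (J = Mul(14, -3) = -42)
o = -42
Pow(Add(Add(-248, Mul(-1, 160)), o), Rational(1, 2)) = Pow(Add(Add(-248, Mul(-1, 160)), -42), Rational(1, 2)) = Pow(Add(Add(-248, -160), -42), Rational(1, 2)) = Pow(Add(-408, -42), Rational(1, 2)) = Pow(-450, Rational(1, 2)) = Mul(15, I, Pow(2, Rational(1, 2)))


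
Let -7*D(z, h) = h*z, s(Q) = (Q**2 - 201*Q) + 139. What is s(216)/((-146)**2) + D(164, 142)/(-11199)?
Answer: 761296955/1671025188 ≈ 0.45559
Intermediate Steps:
s(Q) = 139 + Q**2 - 201*Q
D(z, h) = -h*z/7
s(216)/((-146)**2) + D(164, 142)/(-11199) = (139 + 216**2 - 201*216)/((-146)**2) - 1/7*142*164/(-11199) = (139 + 46656 - 43416)/21316 - 23288/7*(-1/11199) = 3379*(1/21316) + 23288/78393 = 3379/21316 + 23288/78393 = 761296955/1671025188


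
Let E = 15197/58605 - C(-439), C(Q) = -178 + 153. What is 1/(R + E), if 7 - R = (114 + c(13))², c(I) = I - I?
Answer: -58605/759740023 ≈ -7.7138e-5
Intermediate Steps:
C(Q) = -25
c(I) = 0
E = 1480322/58605 (E = 15197/58605 - 1*(-25) = 15197*(1/58605) + 25 = 15197/58605 + 25 = 1480322/58605 ≈ 25.259)
R = -12989 (R = 7 - (114 + 0)² = 7 - 1*114² = 7 - 1*12996 = 7 - 12996 = -12989)
1/(R + E) = 1/(-12989 + 1480322/58605) = 1/(-759740023/58605) = -58605/759740023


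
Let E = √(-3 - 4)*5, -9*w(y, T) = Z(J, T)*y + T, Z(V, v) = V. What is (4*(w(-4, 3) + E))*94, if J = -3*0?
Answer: -376/3 + 1880*I*√7 ≈ -125.33 + 4974.0*I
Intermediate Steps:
J = 0
w(y, T) = -T/9 (w(y, T) = -(0*y + T)/9 = -(0 + T)/9 = -T/9)
E = 5*I*√7 (E = √(-7)*5 = (I*√7)*5 = 5*I*√7 ≈ 13.229*I)
(4*(w(-4, 3) + E))*94 = (4*(-⅑*3 + 5*I*√7))*94 = (4*(-⅓ + 5*I*√7))*94 = (-4/3 + 20*I*√7)*94 = -376/3 + 1880*I*√7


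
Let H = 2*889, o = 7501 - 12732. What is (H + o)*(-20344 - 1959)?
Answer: 77012259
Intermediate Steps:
o = -5231
H = 1778
(H + o)*(-20344 - 1959) = (1778 - 5231)*(-20344 - 1959) = -3453*(-22303) = 77012259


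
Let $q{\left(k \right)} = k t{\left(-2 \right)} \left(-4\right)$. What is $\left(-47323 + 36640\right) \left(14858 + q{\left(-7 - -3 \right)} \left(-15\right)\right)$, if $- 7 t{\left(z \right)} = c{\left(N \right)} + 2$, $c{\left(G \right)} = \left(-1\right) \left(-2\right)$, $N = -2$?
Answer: $- \frac{1121351778}{7} \approx -1.6019 \cdot 10^{8}$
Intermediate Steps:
$c{\left(G \right)} = 2$
$t{\left(z \right)} = - \frac{4}{7}$ ($t{\left(z \right)} = - \frac{2 + 2}{7} = \left(- \frac{1}{7}\right) 4 = - \frac{4}{7}$)
$q{\left(k \right)} = \frac{16 k}{7}$ ($q{\left(k \right)} = k \left(- \frac{4}{7}\right) \left(-4\right) = - \frac{4 k}{7} \left(-4\right) = \frac{16 k}{7}$)
$\left(-47323 + 36640\right) \left(14858 + q{\left(-7 - -3 \right)} \left(-15\right)\right) = \left(-47323 + 36640\right) \left(14858 + \frac{16 \left(-7 - -3\right)}{7} \left(-15\right)\right) = - 10683 \left(14858 + \frac{16 \left(-7 + 3\right)}{7} \left(-15\right)\right) = - 10683 \left(14858 + \frac{16}{7} \left(-4\right) \left(-15\right)\right) = - 10683 \left(14858 - - \frac{960}{7}\right) = - 10683 \left(14858 + \frac{960}{7}\right) = \left(-10683\right) \frac{104966}{7} = - \frac{1121351778}{7}$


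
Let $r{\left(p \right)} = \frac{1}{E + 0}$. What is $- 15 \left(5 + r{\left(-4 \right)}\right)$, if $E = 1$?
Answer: $-90$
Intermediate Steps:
$r{\left(p \right)} = 1$ ($r{\left(p \right)} = \frac{1}{1 + 0} = 1^{-1} = 1$)
$- 15 \left(5 + r{\left(-4 \right)}\right) = - 15 \left(5 + 1\right) = \left(-15\right) 6 = -90$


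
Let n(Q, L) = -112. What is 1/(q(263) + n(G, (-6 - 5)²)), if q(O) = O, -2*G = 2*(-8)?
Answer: 1/151 ≈ 0.0066225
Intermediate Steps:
G = 8 (G = -(-8) = -½*(-16) = 8)
1/(q(263) + n(G, (-6 - 5)²)) = 1/(263 - 112) = 1/151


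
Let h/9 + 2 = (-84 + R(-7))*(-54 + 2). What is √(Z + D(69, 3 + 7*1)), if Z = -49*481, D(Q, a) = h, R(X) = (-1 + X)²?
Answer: I*√14227 ≈ 119.28*I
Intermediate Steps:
h = 9342 (h = -18 + 9*((-84 + (-1 - 7)²)*(-54 + 2)) = -18 + 9*((-84 + (-8)²)*(-52)) = -18 + 9*((-84 + 64)*(-52)) = -18 + 9*(-20*(-52)) = -18 + 9*1040 = -18 + 9360 = 9342)
D(Q, a) = 9342
Z = -23569
√(Z + D(69, 3 + 7*1)) = √(-23569 + 9342) = √(-14227) = I*√14227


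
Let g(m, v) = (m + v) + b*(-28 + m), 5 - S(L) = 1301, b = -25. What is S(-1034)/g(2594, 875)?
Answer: 432/20227 ≈ 0.021358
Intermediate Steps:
S(L) = -1296 (S(L) = 5 - 1*1301 = 5 - 1301 = -1296)
g(m, v) = 700 + v - 24*m (g(m, v) = (m + v) - 25*(-28 + m) = (m + v) + (700 - 25*m) = 700 + v - 24*m)
S(-1034)/g(2594, 875) = -1296/(700 + 875 - 24*2594) = -1296/(700 + 875 - 62256) = -1296/(-60681) = -1296*(-1/60681) = 432/20227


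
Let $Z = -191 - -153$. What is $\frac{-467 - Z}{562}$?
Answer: $- \frac{429}{562} \approx -0.76334$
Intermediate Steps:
$Z = -38$ ($Z = -191 + 153 = -38$)
$\frac{-467 - Z}{562} = \frac{-467 - -38}{562} = \left(-467 + 38\right) \frac{1}{562} = \left(-429\right) \frac{1}{562} = - \frac{429}{562}$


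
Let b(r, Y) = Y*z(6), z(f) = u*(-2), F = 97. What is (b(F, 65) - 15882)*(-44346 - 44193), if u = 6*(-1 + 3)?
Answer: 1544297238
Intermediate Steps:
u = 12 (u = 6*2 = 12)
z(f) = -24 (z(f) = 12*(-2) = -24)
b(r, Y) = -24*Y (b(r, Y) = Y*(-24) = -24*Y)
(b(F, 65) - 15882)*(-44346 - 44193) = (-24*65 - 15882)*(-44346 - 44193) = (-1560 - 15882)*(-88539) = -17442*(-88539) = 1544297238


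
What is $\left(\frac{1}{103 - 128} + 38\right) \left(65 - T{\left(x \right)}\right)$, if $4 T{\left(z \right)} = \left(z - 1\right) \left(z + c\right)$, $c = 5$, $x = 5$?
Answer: $\frac{10439}{5} \approx 2087.8$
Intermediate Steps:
$T{\left(z \right)} = \frac{\left(-1 + z\right) \left(5 + z\right)}{4}$ ($T{\left(z \right)} = \frac{\left(z - 1\right) \left(z + 5\right)}{4} = \frac{\left(-1 + z\right) \left(5 + z\right)}{4}$)
$\left(\frac{1}{103 - 128} + 38\right) \left(65 - T{\left(x \right)}\right) = \left(\frac{1}{103 - 128} + 38\right) \left(65 - \left(- \frac{5}{4} + 5 + \frac{5^{2}}{4}\right)\right) = \left(\frac{1}{103 - 128} + 38\right) \left(65 - \left(- \frac{5}{4} + 5 + \frac{1}{4} \cdot 25\right)\right) = \left(\frac{1}{103 - 128} + 38\right) \left(65 - \left(- \frac{5}{4} + 5 + \frac{25}{4}\right)\right) = \left(\frac{1}{-25} + 38\right) \left(65 - 10\right) = \left(- \frac{1}{25} + 38\right) \left(65 - 10\right) = \frac{949}{25} \cdot 55 = \frac{10439}{5}$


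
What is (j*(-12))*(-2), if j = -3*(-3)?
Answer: 216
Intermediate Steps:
j = 9
(j*(-12))*(-2) = (9*(-12))*(-2) = -108*(-2) = 216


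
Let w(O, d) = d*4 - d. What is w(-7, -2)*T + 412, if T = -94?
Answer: 976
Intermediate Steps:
w(O, d) = 3*d (w(O, d) = 4*d - d = 3*d)
w(-7, -2)*T + 412 = (3*(-2))*(-94) + 412 = -6*(-94) + 412 = 564 + 412 = 976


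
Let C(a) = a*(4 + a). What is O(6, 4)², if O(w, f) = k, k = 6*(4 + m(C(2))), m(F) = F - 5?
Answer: 4356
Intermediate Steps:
m(F) = -5 + F
k = 66 (k = 6*(4 + (-5 + 2*(4 + 2))) = 6*(4 + (-5 + 2*6)) = 6*(4 + (-5 + 12)) = 6*(4 + 7) = 6*11 = 66)
O(w, f) = 66
O(6, 4)² = 66² = 4356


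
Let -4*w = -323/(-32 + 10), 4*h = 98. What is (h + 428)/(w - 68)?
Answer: -39820/6307 ≈ -6.3136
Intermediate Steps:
h = 49/2 (h = (¼)*98 = 49/2 ≈ 24.500)
w = -323/88 (w = -(-323)/(4*(-32 + 10)) = -(-323)/(4*(-22)) = -(-323)*(-1)/(4*22) = -¼*323/22 = -323/88 ≈ -3.6705)
(h + 428)/(w - 68) = (49/2 + 428)/(-323/88 - 68) = 905/(2*(-6307/88)) = (905/2)*(-88/6307) = -39820/6307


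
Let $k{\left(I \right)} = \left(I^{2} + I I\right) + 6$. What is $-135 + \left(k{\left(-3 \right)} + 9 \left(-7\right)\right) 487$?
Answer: $-19128$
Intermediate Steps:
$k{\left(I \right)} = 6 + 2 I^{2}$ ($k{\left(I \right)} = \left(I^{2} + I^{2}\right) + 6 = 2 I^{2} + 6 = 6 + 2 I^{2}$)
$-135 + \left(k{\left(-3 \right)} + 9 \left(-7\right)\right) 487 = -135 + \left(\left(6 + 2 \left(-3\right)^{2}\right) + 9 \left(-7\right)\right) 487 = -135 + \left(\left(6 + 2 \cdot 9\right) - 63\right) 487 = -135 + \left(\left(6 + 18\right) - 63\right) 487 = -135 + \left(24 - 63\right) 487 = -135 - 18993 = -19128$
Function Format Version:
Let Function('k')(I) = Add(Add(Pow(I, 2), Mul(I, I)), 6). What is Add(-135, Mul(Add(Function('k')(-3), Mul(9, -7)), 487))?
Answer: -19128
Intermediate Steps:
Function('k')(I) = Add(6, Mul(2, Pow(I, 2))) (Function('k')(I) = Add(Add(Pow(I, 2), Pow(I, 2)), 6) = Add(Mul(2, Pow(I, 2)), 6) = Add(6, Mul(2, Pow(I, 2))))
Add(-135, Mul(Add(Function('k')(-3), Mul(9, -7)), 487)) = Add(-135, Mul(Add(Add(6, Mul(2, Pow(-3, 2))), Mul(9, -7)), 487)) = Add(-135, Mul(Add(Add(6, Mul(2, 9)), -63), 487)) = Add(-135, Mul(Add(Add(6, 18), -63), 487)) = Add(-135, Mul(Add(24, -63), 487)) = Add(-135, Mul(-39, 487)) = Add(-135, -18993) = -19128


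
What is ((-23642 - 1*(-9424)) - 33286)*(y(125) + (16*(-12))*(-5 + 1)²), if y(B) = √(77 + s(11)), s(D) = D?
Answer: 145932288 - 95008*√22 ≈ 1.4549e+8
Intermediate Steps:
y(B) = 2*√22 (y(B) = √(77 + 11) = √88 = 2*√22)
((-23642 - 1*(-9424)) - 33286)*(y(125) + (16*(-12))*(-5 + 1)²) = ((-23642 - 1*(-9424)) - 33286)*(2*√22 + (16*(-12))*(-5 + 1)²) = ((-23642 + 9424) - 33286)*(2*√22 - 192*(-4)²) = (-14218 - 33286)*(2*√22 - 192*16) = -47504*(2*√22 - 3072) = -47504*(-3072 + 2*√22) = 145932288 - 95008*√22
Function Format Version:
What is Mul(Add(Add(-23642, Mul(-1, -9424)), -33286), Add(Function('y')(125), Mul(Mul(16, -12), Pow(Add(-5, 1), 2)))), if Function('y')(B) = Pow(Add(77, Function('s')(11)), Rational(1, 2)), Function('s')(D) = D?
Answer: Add(145932288, Mul(-95008, Pow(22, Rational(1, 2)))) ≈ 1.4549e+8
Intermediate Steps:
Function('y')(B) = Mul(2, Pow(22, Rational(1, 2))) (Function('y')(B) = Pow(Add(77, 11), Rational(1, 2)) = Pow(88, Rational(1, 2)) = Mul(2, Pow(22, Rational(1, 2))))
Mul(Add(Add(-23642, Mul(-1, -9424)), -33286), Add(Function('y')(125), Mul(Mul(16, -12), Pow(Add(-5, 1), 2)))) = Mul(Add(Add(-23642, Mul(-1, -9424)), -33286), Add(Mul(2, Pow(22, Rational(1, 2))), Mul(Mul(16, -12), Pow(Add(-5, 1), 2)))) = Mul(Add(Add(-23642, 9424), -33286), Add(Mul(2, Pow(22, Rational(1, 2))), Mul(-192, Pow(-4, 2)))) = Mul(Add(-14218, -33286), Add(Mul(2, Pow(22, Rational(1, 2))), Mul(-192, 16))) = Mul(-47504, Add(Mul(2, Pow(22, Rational(1, 2))), -3072)) = Mul(-47504, Add(-3072, Mul(2, Pow(22, Rational(1, 2))))) = Add(145932288, Mul(-95008, Pow(22, Rational(1, 2))))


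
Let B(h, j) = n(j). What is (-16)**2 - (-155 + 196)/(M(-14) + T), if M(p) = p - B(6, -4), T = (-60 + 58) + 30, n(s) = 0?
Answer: 3543/14 ≈ 253.07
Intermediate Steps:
B(h, j) = 0
T = 28 (T = -2 + 30 = 28)
M(p) = p (M(p) = p - 1*0 = p + 0 = p)
(-16)**2 - (-155 + 196)/(M(-14) + T) = (-16)**2 - (-155 + 196)/(-14 + 28) = 256 - 41/14 = 3543/14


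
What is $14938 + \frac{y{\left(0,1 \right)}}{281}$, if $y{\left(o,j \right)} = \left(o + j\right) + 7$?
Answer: $\frac{4197586}{281} \approx 14938.0$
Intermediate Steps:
$y{\left(o,j \right)} = 7 + j + o$ ($y{\left(o,j \right)} = \left(j + o\right) + 7 = 7 + j + o$)
$14938 + \frac{y{\left(0,1 \right)}}{281} = 14938 + \frac{7 + 1 + 0}{281} = 14938 + \frac{1}{281} \cdot 8 = 14938 + \frac{8}{281} = \frac{4197586}{281}$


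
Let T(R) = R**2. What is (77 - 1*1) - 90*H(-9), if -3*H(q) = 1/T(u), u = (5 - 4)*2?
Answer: 167/2 ≈ 83.500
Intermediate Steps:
u = 2 (u = 1*2 = 2)
H(q) = -1/12 (H(q) = -1/(3*(2**2)) = -1/3/4 = -1/3*1/4 = -1/12)
(77 - 1*1) - 90*H(-9) = (77 - 1*1) - 90*(-1/12) = (77 - 1) + 15/2 = 76 + 15/2 = 167/2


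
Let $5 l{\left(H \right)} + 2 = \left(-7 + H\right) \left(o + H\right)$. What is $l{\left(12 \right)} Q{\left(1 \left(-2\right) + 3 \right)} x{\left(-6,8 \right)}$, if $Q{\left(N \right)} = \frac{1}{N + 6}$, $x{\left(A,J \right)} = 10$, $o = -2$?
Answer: $\frac{96}{7} \approx 13.714$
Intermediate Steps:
$Q{\left(N \right)} = \frac{1}{6 + N}$
$l{\left(H \right)} = - \frac{2}{5} + \frac{\left(-7 + H\right) \left(-2 + H\right)}{5}$
$l{\left(12 \right)} Q{\left(1 \left(-2\right) + 3 \right)} x{\left(-6,8 \right)} = \frac{\frac{12}{5} - \frac{108}{5} + \frac{12^{2}}{5}}{6 + \left(1 \left(-2\right) + 3\right)} 10 = \frac{\frac{12}{5} - \frac{108}{5} + \frac{1}{5} \cdot 144}{6 + \left(-2 + 3\right)} 10 = \frac{\frac{12}{5} - \frac{108}{5} + \frac{144}{5}}{6 + 1} \cdot 10 = \frac{48}{5 \cdot 7} \cdot 10 = \frac{48}{5} \cdot \frac{1}{7} \cdot 10 = \frac{48}{35} \cdot 10 = \frac{96}{7}$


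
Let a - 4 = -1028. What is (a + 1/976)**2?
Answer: 998846332929/952576 ≈ 1.0486e+6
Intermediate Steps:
a = -1024 (a = 4 - 1028 = -1024)
(a + 1/976)**2 = (-1024 + 1/976)**2 = (-999423/976)**2 = 998846332929/952576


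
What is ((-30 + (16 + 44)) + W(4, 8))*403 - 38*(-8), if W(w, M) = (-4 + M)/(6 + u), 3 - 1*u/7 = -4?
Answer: 683282/55 ≈ 12423.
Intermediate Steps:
u = 49 (u = 21 - 7*(-4) = 21 + 28 = 49)
W(w, M) = -4/55 + M/55 (W(w, M) = (-4 + M)/(6 + 49) = (-4 + M)/55 = (-4 + M)*(1/55) = -4/55 + M/55)
((-30 + (16 + 44)) + W(4, 8))*403 - 38*(-8) = ((-30 + (16 + 44)) + (-4/55 + (1/55)*8))*403 - 38*(-8) = ((-30 + 60) + (-4/55 + 8/55))*403 + 304 = (30 + 4/55)*403 + 304 = (1654/55)*403 + 304 = 666562/55 + 304 = 683282/55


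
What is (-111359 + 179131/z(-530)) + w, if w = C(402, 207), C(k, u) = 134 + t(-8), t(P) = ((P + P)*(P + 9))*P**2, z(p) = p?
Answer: -59671101/530 ≈ -1.1259e+5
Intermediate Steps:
t(P) = 2*P**3*(9 + P) (t(P) = ((2*P)*(9 + P))*P**2 = (2*P*(9 + P))*P**2 = 2*P**3*(9 + P))
C(k, u) = -890 (C(k, u) = 134 + 2*(-8)**3*(9 - 8) = 134 + 2*(-512)*1 = 134 - 1024 = -890)
w = -890
(-111359 + 179131/z(-530)) + w = (-111359 + 179131/(-530)) - 890 = (-111359 + 179131*(-1/530)) - 890 = (-111359 - 179131/530) - 890 = -59199401/530 - 890 = -59671101/530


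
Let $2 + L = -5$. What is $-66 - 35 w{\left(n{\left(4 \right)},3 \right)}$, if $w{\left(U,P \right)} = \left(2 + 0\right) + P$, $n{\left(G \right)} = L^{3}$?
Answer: $-241$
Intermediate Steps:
$L = -7$ ($L = -2 - 5 = -7$)
$n{\left(G \right)} = -343$ ($n{\left(G \right)} = \left(-7\right)^{3} = -343$)
$w{\left(U,P \right)} = 2 + P$
$-66 - 35 w{\left(n{\left(4 \right)},3 \right)} = -66 - 35 \left(2 + 3\right) = -66 - 175 = -241$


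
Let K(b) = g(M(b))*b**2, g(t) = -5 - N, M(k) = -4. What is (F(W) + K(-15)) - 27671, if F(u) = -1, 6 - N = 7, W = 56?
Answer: -28572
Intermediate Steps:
N = -1 (N = 6 - 1*7 = 6 - 7 = -1)
g(t) = -4 (g(t) = -5 - 1*(-1) = -5 + 1 = -4)
K(b) = -4*b**2
(F(W) + K(-15)) - 27671 = (-1 - 4*(-15)**2) - 27671 = (-1 - 4*225) - 27671 = (-1 - 900) - 27671 = -901 - 27671 = -28572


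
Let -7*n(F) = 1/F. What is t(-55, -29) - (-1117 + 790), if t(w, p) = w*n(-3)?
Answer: 6812/21 ≈ 324.38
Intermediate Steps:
n(F) = -1/(7*F)
t(w, p) = w/21 (t(w, p) = w*(-⅐/(-3)) = w*(-⅐*(-⅓)) = w*(1/21) = w/21)
t(-55, -29) - (-1117 + 790) = (1/21)*(-55) - (-1117 + 790) = -55/21 - 1*(-327) = -55/21 + 327 = 6812/21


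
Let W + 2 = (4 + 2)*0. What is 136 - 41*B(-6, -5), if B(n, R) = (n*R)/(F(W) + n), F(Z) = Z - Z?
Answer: 341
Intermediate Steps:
W = -2 (W = -2 + (4 + 2)*0 = -2 + 6*0 = -2 + 0 = -2)
F(Z) = 0
B(n, R) = R (B(n, R) = (n*R)/(0 + n) = (R*n)/n = R)
136 - 41*B(-6, -5) = 136 - 41*(-5) = 136 + 205 = 341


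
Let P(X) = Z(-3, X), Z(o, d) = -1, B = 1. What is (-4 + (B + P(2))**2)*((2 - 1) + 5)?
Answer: -24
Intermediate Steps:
P(X) = -1
(-4 + (B + P(2))**2)*((2 - 1) + 5) = (-4 + (1 - 1)**2)*((2 - 1) + 5) = (-4 + 0**2)*(1 + 5) = (-4 + 0)*6 = -4*6 = -24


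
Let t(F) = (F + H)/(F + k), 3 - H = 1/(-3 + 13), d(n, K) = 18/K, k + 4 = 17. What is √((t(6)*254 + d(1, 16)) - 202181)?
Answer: I*√29177593390/380 ≈ 449.51*I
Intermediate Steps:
k = 13 (k = -4 + 17 = 13)
H = 29/10 (H = 3 - 1/(-3 + 13) = 3 - 1/10 = 3 - 1*⅒ = 3 - ⅒ = 29/10 ≈ 2.9000)
t(F) = (29/10 + F)/(13 + F) (t(F) = (F + 29/10)/(F + 13) = (29/10 + F)/(13 + F))
√((t(6)*254 + d(1, 16)) - 202181) = √((((29/10 + 6)/(13 + 6))*254 + 18/16) - 202181) = √((((89/10)/19)*254 + 18*(1/16)) - 202181) = √((((1/19)*(89/10))*254 + 9/8) - 202181) = √(((89/190)*254 + 9/8) - 202181) = √((11303/95 + 9/8) - 202181) = √(91279/760 - 202181) = √(-153566281/760) = I*√29177593390/380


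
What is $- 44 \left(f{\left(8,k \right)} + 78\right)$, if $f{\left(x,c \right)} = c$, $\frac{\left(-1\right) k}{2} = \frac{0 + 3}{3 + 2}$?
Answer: $- \frac{16896}{5} \approx -3379.2$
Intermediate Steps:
$k = - \frac{6}{5}$ ($k = - 2 \frac{0 + 3}{3 + 2} = - 2 \cdot \frac{3}{5} = - 2 \cdot 3 \cdot \frac{1}{5} = \left(-2\right) \frac{3}{5} = - \frac{6}{5} \approx -1.2$)
$- 44 \left(f{\left(8,k \right)} + 78\right) = - 44 \left(- \frac{6}{5} + 78\right) = \left(-44\right) \frac{384}{5} = - \frac{16896}{5}$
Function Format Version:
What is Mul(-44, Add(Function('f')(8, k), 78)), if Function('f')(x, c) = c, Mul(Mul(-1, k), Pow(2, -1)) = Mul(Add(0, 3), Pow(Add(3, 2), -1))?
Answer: Rational(-16896, 5) ≈ -3379.2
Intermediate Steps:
k = Rational(-6, 5) (k = Mul(-2, Mul(Add(0, 3), Pow(Add(3, 2), -1))) = Mul(-2, Mul(3, Pow(5, -1))) = Mul(-2, Mul(3, Rational(1, 5))) = Mul(-2, Rational(3, 5)) = Rational(-6, 5) ≈ -1.2000)
Mul(-44, Add(Function('f')(8, k), 78)) = Mul(-44, Add(Rational(-6, 5), 78)) = Mul(-44, Rational(384, 5)) = Rational(-16896, 5)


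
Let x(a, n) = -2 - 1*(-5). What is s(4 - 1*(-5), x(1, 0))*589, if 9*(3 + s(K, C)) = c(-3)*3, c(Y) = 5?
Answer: -2356/3 ≈ -785.33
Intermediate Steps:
x(a, n) = 3 (x(a, n) = -2 + 5 = 3)
s(K, C) = -4/3 (s(K, C) = -3 + (5*3)/9 = -3 + (1/9)*15 = -3 + 5/3 = -4/3)
s(4 - 1*(-5), x(1, 0))*589 = -4/3*589 = -2356/3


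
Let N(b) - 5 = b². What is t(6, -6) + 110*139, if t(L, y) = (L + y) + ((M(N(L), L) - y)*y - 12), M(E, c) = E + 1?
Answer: 14990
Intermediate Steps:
N(b) = 5 + b²
M(E, c) = 1 + E
t(L, y) = -12 + L + y + y*(6 + L² - y) (t(L, y) = (L + y) + (((1 + (5 + L²)) - y)*y - 12) = (L + y) + (((6 + L²) - y)*y - 12) = (L + y) + ((6 + L² - y)*y - 12) = (L + y) + (y*(6 + L² - y) - 12) = (L + y) + (-12 + y*(6 + L² - y)) = -12 + L + y + y*(6 + L² - y))
t(6, -6) + 110*139 = (-12 + 6 - 6 - 1*(-6)² - 6*(6 + 6²)) + 110*139 = (-12 + 6 - 6 - 1*36 - 6*(6 + 36)) + 15290 = (-12 + 6 - 6 - 36 - 6*42) + 15290 = (-12 + 6 - 6 - 36 - 252) + 15290 = -300 + 15290 = 14990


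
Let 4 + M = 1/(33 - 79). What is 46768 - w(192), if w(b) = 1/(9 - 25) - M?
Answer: 17209167/368 ≈ 46764.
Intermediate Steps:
M = -185/46 (M = -4 + 1/(33 - 79) = -4 + 1/(-46) = -4 - 1/46 = -185/46 ≈ -4.0217)
w(b) = 1457/368 (w(b) = 1/(9 - 25) - 1*(-185/46) = 1/(-16) + 185/46 = -1/16 + 185/46 = 1457/368)
46768 - w(192) = 46768 - 1*1457/368 = 46768 - 1457/368 = 17209167/368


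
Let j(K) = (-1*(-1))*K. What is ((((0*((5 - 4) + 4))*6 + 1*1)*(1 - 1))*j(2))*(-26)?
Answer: 0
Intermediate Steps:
j(K) = K (j(K) = 1*K = K)
((((0*((5 - 4) + 4))*6 + 1*1)*(1 - 1))*j(2))*(-26) = ((((0*((5 - 4) + 4))*6 + 1*1)*(1 - 1))*2)*(-26) = ((((0*(1 + 4))*6 + 1)*0)*2)*(-26) = ((((0*5)*6 + 1)*0)*2)*(-26) = (((0*6 + 1)*0)*2)*(-26) = (((0 + 1)*0)*2)*(-26) = ((1*0)*2)*(-26) = (0*2)*(-26) = 0*(-26) = 0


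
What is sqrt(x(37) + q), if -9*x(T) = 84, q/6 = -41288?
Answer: 2*I*sqrt(557409)/3 ≈ 497.73*I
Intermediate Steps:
q = -247728 (q = 6*(-41288) = -247728)
x(T) = -28/3 (x(T) = -1/9*84 = -28/3)
sqrt(x(37) + q) = sqrt(-28/3 - 247728) = sqrt(-743212/3) = 2*I*sqrt(557409)/3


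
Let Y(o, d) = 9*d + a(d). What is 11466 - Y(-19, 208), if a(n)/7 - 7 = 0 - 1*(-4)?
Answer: 9517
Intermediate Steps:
a(n) = 77 (a(n) = 49 + 7*(0 - 1*(-4)) = 49 + 7*(0 + 4) = 49 + 7*4 = 49 + 28 = 77)
Y(o, d) = 77 + 9*d (Y(o, d) = 9*d + 77 = 77 + 9*d)
11466 - Y(-19, 208) = 11466 - (77 + 9*208) = 11466 - (77 + 1872) = 11466 - 1*1949 = 11466 - 1949 = 9517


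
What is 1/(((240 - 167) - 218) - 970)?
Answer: -1/1115 ≈ -0.00089686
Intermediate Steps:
1/(((240 - 167) - 218) - 970) = 1/((73 - 218) - 970) = 1/(-145 - 970) = 1/(-1115) = -1/1115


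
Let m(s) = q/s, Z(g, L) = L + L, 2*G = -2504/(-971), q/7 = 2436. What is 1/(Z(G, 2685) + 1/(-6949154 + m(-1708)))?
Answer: 423899003/2276337646049 ≈ 0.00018622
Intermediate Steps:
q = 17052 (q = 7*2436 = 17052)
G = 1252/971 (G = (-2504/(-971))/2 = (-2504*(-1/971))/2 = (½)*(2504/971) = 1252/971 ≈ 1.2894)
Z(g, L) = 2*L
m(s) = 17052/s
1/(Z(G, 2685) + 1/(-6949154 + m(-1708))) = 1/(2*2685 + 1/(-6949154 + 17052/(-1708))) = 1/(5370 + 1/(-6949154 + 17052*(-1/1708))) = 1/(5370 + 1/(-6949154 - 609/61)) = 1/(5370 + 1/(-423899003/61)) = 1/(5370 - 61/423899003) = 1/(2276337646049/423899003) = 423899003/2276337646049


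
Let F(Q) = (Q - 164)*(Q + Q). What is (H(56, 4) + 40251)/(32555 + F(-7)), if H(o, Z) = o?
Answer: 40307/34949 ≈ 1.1533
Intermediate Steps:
F(Q) = 2*Q*(-164 + Q) (F(Q) = (-164 + Q)*(2*Q) = 2*Q*(-164 + Q))
(H(56, 4) + 40251)/(32555 + F(-7)) = (56 + 40251)/(32555 + 2*(-7)*(-164 - 7)) = 40307/(32555 + 2*(-7)*(-171)) = 40307/(32555 + 2394) = 40307/34949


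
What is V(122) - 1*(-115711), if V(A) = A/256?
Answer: 14811069/128 ≈ 1.1571e+5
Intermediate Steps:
V(A) = A/256 (V(A) = A*(1/256) = A/256)
V(122) - 1*(-115711) = (1/256)*122 - 1*(-115711) = 61/128 + 115711 = 14811069/128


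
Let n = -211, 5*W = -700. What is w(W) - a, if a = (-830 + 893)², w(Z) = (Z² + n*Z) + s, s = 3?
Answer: 45174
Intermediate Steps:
W = -140 (W = (⅕)*(-700) = -140)
w(Z) = 3 + Z² - 211*Z (w(Z) = (Z² - 211*Z) + 3 = 3 + Z² - 211*Z)
a = 3969 (a = 63² = 3969)
w(W) - a = (3 + (-140)² - 211*(-140)) - 1*3969 = (3 + 19600 + 29540) - 3969 = 49143 - 3969 = 45174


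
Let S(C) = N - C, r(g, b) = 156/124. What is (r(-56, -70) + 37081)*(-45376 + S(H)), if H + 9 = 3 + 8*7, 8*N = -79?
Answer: -208923240425/124 ≈ -1.6849e+9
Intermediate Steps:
N = -79/8 (N = (1/8)*(-79) = -79/8 ≈ -9.8750)
r(g, b) = 39/31 (r(g, b) = 156*(1/124) = 39/31)
H = 50 (H = -9 + (3 + 8*7) = -9 + (3 + 56) = -9 + 59 = 50)
S(C) = -79/8 - C
(r(-56, -70) + 37081)*(-45376 + S(H)) = (39/31 + 37081)*(-45376 + (-79/8 - 1*50)) = 1149550*(-45376 + (-79/8 - 50))/31 = 1149550*(-45376 - 479/8)/31 = (1149550/31)*(-363487/8) = -208923240425/124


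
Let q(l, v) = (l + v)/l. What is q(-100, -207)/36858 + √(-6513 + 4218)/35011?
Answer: 307/3685800 + 3*I*√255/35011 ≈ 8.3293e-5 + 0.0013683*I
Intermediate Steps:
q(l, v) = (l + v)/l
q(-100, -207)/36858 + √(-6513 + 4218)/35011 = ((-100 - 207)/(-100))/36858 + √(-6513 + 4218)/35011 = -1/100*(-307)*(1/36858) + √(-2295)*(1/35011) = (307/100)*(1/36858) + (3*I*√255)*(1/35011) = 307/3685800 + 3*I*√255/35011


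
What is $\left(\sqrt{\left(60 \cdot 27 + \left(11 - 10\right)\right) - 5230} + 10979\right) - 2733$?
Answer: $8246 + 3 i \sqrt{401} \approx 8246.0 + 60.075 i$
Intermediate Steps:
$\left(\sqrt{\left(60 \cdot 27 + \left(11 - 10\right)\right) - 5230} + 10979\right) - 2733 = \left(\sqrt{\left(1620 + 1\right) - 5230} + 10979\right) - 2733 = \left(\sqrt{1621 - 5230} + 10979\right) - 2733 = \left(\sqrt{-3609} + 10979\right) - 2733 = \left(3 i \sqrt{401} + 10979\right) - 2733 = \left(10979 + 3 i \sqrt{401}\right) - 2733 = 8246 + 3 i \sqrt{401}$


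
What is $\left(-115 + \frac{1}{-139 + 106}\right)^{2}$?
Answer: $\frac{14409616}{1089} \approx 13232.0$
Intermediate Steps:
$\left(-115 + \frac{1}{-139 + 106}\right)^{2} = \left(-115 + \frac{1}{-33}\right)^{2} = \left(-115 - \frac{1}{33}\right)^{2} = \left(- \frac{3796}{33}\right)^{2} = \frac{14409616}{1089}$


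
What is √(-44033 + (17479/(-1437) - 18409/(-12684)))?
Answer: I*√406450271621731701/3037818 ≈ 209.87*I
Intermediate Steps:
√(-44033 + (17479/(-1437) - 18409/(-12684))) = √(-44033 + (17479*(-1/1437) - 18409*(-1/12684))) = √(-44033 + (-17479/1437 + 18409/12684)) = √(-44033 - 65083301/6075636) = √(-267593563289/6075636) = I*√406450271621731701/3037818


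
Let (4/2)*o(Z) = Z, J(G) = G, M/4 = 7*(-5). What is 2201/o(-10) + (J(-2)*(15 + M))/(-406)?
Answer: -447428/1015 ≈ -440.82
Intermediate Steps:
M = -140 (M = 4*(7*(-5)) = 4*(-35) = -140)
o(Z) = Z/2
2201/o(-10) + (J(-2)*(15 + M))/(-406) = 2201/(((1/2)*(-10))) - 2*(15 - 140)/(-406) = 2201/(-5) - 2*(-125)*(-1/406) = 2201*(-1/5) + 250*(-1/406) = -2201/5 - 125/203 = -447428/1015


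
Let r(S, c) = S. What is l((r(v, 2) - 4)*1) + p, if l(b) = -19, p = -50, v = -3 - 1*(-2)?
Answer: -69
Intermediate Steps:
v = -1 (v = -3 + 2 = -1)
l((r(v, 2) - 4)*1) + p = -19 - 50 = -69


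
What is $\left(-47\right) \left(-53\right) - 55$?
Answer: $2436$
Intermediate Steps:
$\left(-47\right) \left(-53\right) - 55 = 2491 - 55 = 2436$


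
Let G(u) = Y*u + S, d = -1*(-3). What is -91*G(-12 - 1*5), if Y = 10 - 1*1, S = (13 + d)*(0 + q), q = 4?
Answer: 8099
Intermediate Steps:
d = 3
S = 64 (S = (13 + 3)*(0 + 4) = 16*4 = 64)
Y = 9 (Y = 10 - 1 = 9)
G(u) = 64 + 9*u (G(u) = 9*u + 64 = 64 + 9*u)
-91*G(-12 - 1*5) = -91*(64 + 9*(-12 - 1*5)) = -91*(64 + 9*(-12 - 5)) = -91*(64 + 9*(-17)) = -91*(64 - 153) = -91*(-89) = 8099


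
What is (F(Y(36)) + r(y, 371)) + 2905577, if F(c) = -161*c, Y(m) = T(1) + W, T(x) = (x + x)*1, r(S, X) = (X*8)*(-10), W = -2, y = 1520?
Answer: 2875897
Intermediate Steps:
r(S, X) = -80*X (r(S, X) = (8*X)*(-10) = -80*X)
T(x) = 2*x (T(x) = (2*x)*1 = 2*x)
Y(m) = 0 (Y(m) = 2*1 - 2 = 2 - 2 = 0)
(F(Y(36)) + r(y, 371)) + 2905577 = (-161*0 - 80*371) + 2905577 = (0 - 29680) + 2905577 = -29680 + 2905577 = 2875897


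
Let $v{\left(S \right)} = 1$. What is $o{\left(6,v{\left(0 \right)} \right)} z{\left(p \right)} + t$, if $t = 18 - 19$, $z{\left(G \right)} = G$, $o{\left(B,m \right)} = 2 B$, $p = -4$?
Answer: $-49$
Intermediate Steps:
$t = -1$ ($t = 18 - 19 = -1$)
$o{\left(6,v{\left(0 \right)} \right)} z{\left(p \right)} + t = 2 \cdot 6 \left(-4\right) - 1 = 12 \left(-4\right) - 1 = -48 - 1 = -49$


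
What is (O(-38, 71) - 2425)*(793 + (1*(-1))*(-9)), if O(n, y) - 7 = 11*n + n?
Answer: -2304948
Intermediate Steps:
O(n, y) = 7 + 12*n (O(n, y) = 7 + (11*n + n) = 7 + 12*n)
(O(-38, 71) - 2425)*(793 + (1*(-1))*(-9)) = ((7 + 12*(-38)) - 2425)*(793 + (1*(-1))*(-9)) = ((7 - 456) - 2425)*(793 - 1*(-9)) = (-449 - 2425)*(793 + 9) = -2874*802 = -2304948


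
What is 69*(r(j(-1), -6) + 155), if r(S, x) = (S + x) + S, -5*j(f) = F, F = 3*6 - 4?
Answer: 49473/5 ≈ 9894.6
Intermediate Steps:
F = 14 (F = 18 - 4 = 14)
j(f) = -14/5 (j(f) = -⅕*14 = -14/5)
r(S, x) = x + 2*S
69*(r(j(-1), -6) + 155) = 69*((-6 + 2*(-14/5)) + 155) = 69*((-6 - 28/5) + 155) = 69*(-58/5 + 155) = 69*(717/5) = 49473/5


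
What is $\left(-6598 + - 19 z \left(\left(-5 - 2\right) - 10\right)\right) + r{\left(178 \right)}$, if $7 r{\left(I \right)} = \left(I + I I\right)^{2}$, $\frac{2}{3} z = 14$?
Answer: $\frac{1015188339}{7} \approx 1.4503 \cdot 10^{8}$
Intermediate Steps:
$z = 21$ ($z = \frac{3}{2} \cdot 14 = 21$)
$r{\left(I \right)} = \frac{\left(I + I^{2}\right)^{2}}{7}$ ($r{\left(I \right)} = \frac{\left(I + I I\right)^{2}}{7} = \frac{\left(I + I^{2}\right)^{2}}{7}$)
$\left(-6598 + - 19 z \left(\left(-5 - 2\right) - 10\right)\right) + r{\left(178 \right)} = \left(-6598 + \left(-19\right) 21 \left(\left(-5 - 2\right) - 10\right)\right) + \frac{178^{2} \left(1 + 178\right)^{2}}{7} = \left(-6598 - 399 \left(-7 - 10\right)\right) + \frac{1}{7} \cdot 31684 \cdot 179^{2} = \left(-6598 - -6783\right) + \frac{1}{7} \cdot 31684 \cdot 32041 = \left(-6598 + 6783\right) + \frac{1015187044}{7} = 185 + \frac{1015187044}{7} = \frac{1015188339}{7}$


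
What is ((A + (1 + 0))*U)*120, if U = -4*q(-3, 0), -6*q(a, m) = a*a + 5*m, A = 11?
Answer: 8640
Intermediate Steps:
q(a, m) = -5*m/6 - a²/6 (q(a, m) = -(a*a + 5*m)/6 = -(a² + 5*m)/6 = -5*m/6 - a²/6)
U = 6 (U = -4*(-⅚*0 - ⅙*(-3)²) = -4*(0 - ⅙*9) = -4*(0 - 3/2) = -4*(-3/2) = 6)
((A + (1 + 0))*U)*120 = ((11 + (1 + 0))*6)*120 = ((11 + 1)*6)*120 = (12*6)*120 = 72*120 = 8640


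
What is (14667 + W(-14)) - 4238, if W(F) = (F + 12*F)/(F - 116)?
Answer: 52152/5 ≈ 10430.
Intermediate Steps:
W(F) = 13*F/(-116 + F) (W(F) = (13*F)/(-116 + F) = 13*F/(-116 + F))
(14667 + W(-14)) - 4238 = (14667 + 13*(-14)/(-116 - 14)) - 4238 = (14667 + 13*(-14)/(-130)) - 4238 = (14667 + 13*(-14)*(-1/130)) - 4238 = (14667 + 7/5) - 4238 = 73342/5 - 4238 = 52152/5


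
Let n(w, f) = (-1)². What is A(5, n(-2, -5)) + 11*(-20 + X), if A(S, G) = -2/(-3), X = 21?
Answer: 35/3 ≈ 11.667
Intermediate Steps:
n(w, f) = 1
A(S, G) = ⅔ (A(S, G) = -2*(-⅓) = ⅔)
A(5, n(-2, -5)) + 11*(-20 + X) = ⅔ + 11*(-20 + 21) = ⅔ + 11*1 = ⅔ + 11 = 35/3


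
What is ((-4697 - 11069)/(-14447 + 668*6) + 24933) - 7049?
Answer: 186706842/10439 ≈ 17886.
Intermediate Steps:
((-4697 - 11069)/(-14447 + 668*6) + 24933) - 7049 = (-15766/(-14447 + 4008) + 24933) - 7049 = (-15766/(-10439) + 24933) - 7049 = (-15766*(-1/10439) + 24933) - 7049 = (15766/10439 + 24933) - 7049 = 260291353/10439 - 7049 = 186706842/10439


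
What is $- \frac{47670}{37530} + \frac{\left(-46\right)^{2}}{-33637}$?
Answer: $- \frac{56096309}{42079887} \approx -1.3331$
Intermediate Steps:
$- \frac{47670}{37530} + \frac{\left(-46\right)^{2}}{-33637} = \left(-47670\right) \frac{1}{37530} + 2116 \left(- \frac{1}{33637}\right) = - \frac{1589}{1251} - \frac{2116}{33637} = - \frac{56096309}{42079887}$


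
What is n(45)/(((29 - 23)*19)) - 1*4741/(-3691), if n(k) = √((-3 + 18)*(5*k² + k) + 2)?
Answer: 4741/3691 + √38138/57 ≈ 4.7106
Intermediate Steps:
n(k) = √(2 + 15*k + 75*k²) (n(k) = √(15*(k + 5*k²) + 2) = √((15*k + 75*k²) + 2) = √(2 + 15*k + 75*k²))
n(45)/(((29 - 23)*19)) - 1*4741/(-3691) = √(2 + 15*45 + 75*45²)/(((29 - 23)*19)) - 1*4741/(-3691) = √(2 + 675 + 75*2025)/((6*19)) - 4741*(-1/3691) = √(2 + 675 + 151875)/114 + 4741/3691 = √152552*(1/114) + 4741/3691 = (2*√38138)*(1/114) + 4741/3691 = √38138/57 + 4741/3691 = 4741/3691 + √38138/57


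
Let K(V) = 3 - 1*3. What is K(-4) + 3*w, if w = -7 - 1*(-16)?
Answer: 27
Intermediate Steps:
K(V) = 0 (K(V) = 3 - 3 = 0)
w = 9 (w = -7 + 16 = 9)
K(-4) + 3*w = 0 + 3*9 = 0 + 27 = 27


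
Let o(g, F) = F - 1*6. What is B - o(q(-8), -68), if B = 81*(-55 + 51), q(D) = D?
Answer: -250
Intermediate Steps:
B = -324 (B = 81*(-4) = -324)
o(g, F) = -6 + F (o(g, F) = F - 6 = -6 + F)
B - o(q(-8), -68) = -324 - (-6 - 68) = -324 - 1*(-74) = -324 + 74 = -250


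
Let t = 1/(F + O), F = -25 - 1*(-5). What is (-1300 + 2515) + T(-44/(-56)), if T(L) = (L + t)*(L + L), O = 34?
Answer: 59601/49 ≈ 1216.3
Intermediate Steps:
F = -20 (F = -25 + 5 = -20)
t = 1/14 (t = 1/(-20 + 34) = 1/14 ≈ 0.071429)
T(L) = 2*L*(1/14 + L) (T(L) = (L + 1/14)*(L + L) = (1/14 + L)*(2*L) = 2*L*(1/14 + L))
(-1300 + 2515) + T(-44/(-56)) = (-1300 + 2515) + (-44/(-56))*(1 + 14*(-44/(-56)))/7 = 1215 + (-44*(-1/56))*(1 + 14*(-44*(-1/56)))/7 = 1215 + (⅐)*(11/14)*(1 + 14*(11/14)) = 1215 + (⅐)*(11/14)*(1 + 11) = 1215 + (⅐)*(11/14)*12 = 1215 + 66/49 = 59601/49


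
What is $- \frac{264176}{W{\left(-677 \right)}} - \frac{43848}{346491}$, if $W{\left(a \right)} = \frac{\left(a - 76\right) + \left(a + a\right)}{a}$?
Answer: $- \frac{2295148923384}{27039131} \approx -84883.0$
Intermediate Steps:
$W{\left(a \right)} = \frac{-76 + 3 a}{a}$ ($W{\left(a \right)} = \frac{\left(-76 + a\right) + 2 a}{a} = \frac{-76 + 3 a}{a}$)
$- \frac{264176}{W{\left(-677 \right)}} - \frac{43848}{346491} = - \frac{264176}{3 - \frac{76}{-677}} - \frac{43848}{346491} = - \frac{264176}{3 - - \frac{76}{677}} - \frac{1624}{12833} = - \frac{264176}{3 + \frac{76}{677}} - \frac{1624}{12833} = - \frac{264176}{\frac{2107}{677}} - \frac{1624}{12833} = \left(-264176\right) \frac{677}{2107} - \frac{1624}{12833} = - \frac{178847152}{2107} - \frac{1624}{12833} = - \frac{2295148923384}{27039131}$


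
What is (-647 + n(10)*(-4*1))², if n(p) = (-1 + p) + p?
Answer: 522729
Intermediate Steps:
n(p) = -1 + 2*p
(-647 + n(10)*(-4*1))² = (-647 + (-1 + 2*10)*(-4*1))² = (-647 + (-1 + 20)*(-4))² = (-647 + 19*(-4))² = (-647 - 76)² = (-723)² = 522729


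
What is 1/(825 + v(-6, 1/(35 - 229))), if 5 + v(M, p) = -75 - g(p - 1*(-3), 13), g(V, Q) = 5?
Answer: 1/740 ≈ 0.0013514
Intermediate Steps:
v(M, p) = -85 (v(M, p) = -5 + (-75 - 1*5) = -5 + (-75 - 5) = -5 - 80 = -85)
1/(825 + v(-6, 1/(35 - 229))) = 1/(825 - 85) = 1/740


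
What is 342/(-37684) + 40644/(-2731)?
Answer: -766281249/51457502 ≈ -14.892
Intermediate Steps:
342/(-37684) + 40644/(-2731) = 342*(-1/37684) + 40644*(-1/2731) = -171/18842 - 40644/2731 = -766281249/51457502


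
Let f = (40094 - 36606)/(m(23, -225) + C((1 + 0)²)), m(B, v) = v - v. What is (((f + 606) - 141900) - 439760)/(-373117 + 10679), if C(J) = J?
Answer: 288783/181219 ≈ 1.5936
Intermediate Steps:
m(B, v) = 0
f = 3488 (f = (40094 - 36606)/(0 + (1 + 0)²) = 3488/(0 + 1²) = 3488/(0 + 1) = 3488/1 = 3488*1 = 3488)
(((f + 606) - 141900) - 439760)/(-373117 + 10679) = (((3488 + 606) - 141900) - 439760)/(-373117 + 10679) = ((4094 - 141900) - 439760)/(-362438) = (-137806 - 439760)*(-1/362438) = -577566*(-1/362438) = 288783/181219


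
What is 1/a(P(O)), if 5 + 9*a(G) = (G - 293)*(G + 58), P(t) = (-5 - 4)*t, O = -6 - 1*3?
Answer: -9/29473 ≈ -0.00030536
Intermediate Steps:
O = -9 (O = -6 - 3 = -9)
P(t) = -9*t
a(G) = -5/9 + (-293 + G)*(58 + G)/9 (a(G) = -5/9 + ((G - 293)*(G + 58))/9 = -5/9 + ((-293 + G)*(58 + G))/9 = -5/9 + (-293 + G)*(58 + G)/9)
1/a(P(O)) = 1/(-16999/9 - (-235)*(-9) + (-9*(-9))²/9) = 1/(-16999/9 - 235/9*81 + (⅑)*81²) = 1/(-16999/9 - 2115 + (⅑)*6561) = 1/(-16999/9 - 2115 + 729) = 1/(-29473/9) = -9/29473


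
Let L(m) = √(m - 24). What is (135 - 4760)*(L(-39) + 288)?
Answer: -1332000 - 13875*I*√7 ≈ -1.332e+6 - 36710.0*I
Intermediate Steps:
L(m) = √(-24 + m)
(135 - 4760)*(L(-39) + 288) = (135 - 4760)*(√(-24 - 39) + 288) = -4625*(√(-63) + 288) = -4625*(3*I*√7 + 288) = -4625*(288 + 3*I*√7) = -1332000 - 13875*I*√7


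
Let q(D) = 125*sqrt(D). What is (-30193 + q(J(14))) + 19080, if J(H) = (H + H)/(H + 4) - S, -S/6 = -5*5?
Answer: -11113 + 250*I*sqrt(334)/3 ≈ -11113.0 + 1523.0*I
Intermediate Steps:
S = 150 (S = -(-30)*5 = -6*(-25) = 150)
J(H) = -150 + 2*H/(4 + H) (J(H) = (H + H)/(H + 4) - 1*150 = (2*H)/(4 + H) - 150 = 2*H/(4 + H) - 150 = -150 + 2*H/(4 + H))
(-30193 + q(J(14))) + 19080 = (-30193 + 125*sqrt(4*(-150 - 37*14)/(4 + 14))) + 19080 = (-30193 + 125*sqrt(4*(-150 - 518)/18)) + 19080 = (-30193 + 125*sqrt(4*(1/18)*(-668))) + 19080 = (-30193 + 125*sqrt(-1336/9)) + 19080 = (-30193 + 125*(2*I*sqrt(334)/3)) + 19080 = (-30193 + 250*I*sqrt(334)/3) + 19080 = -11113 + 250*I*sqrt(334)/3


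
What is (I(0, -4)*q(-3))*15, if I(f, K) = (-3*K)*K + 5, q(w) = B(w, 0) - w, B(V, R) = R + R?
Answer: -1935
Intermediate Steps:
B(V, R) = 2*R
q(w) = -w (q(w) = 2*0 - w = 0 - w = -w)
I(f, K) = 5 - 3*K² (I(f, K) = -3*K² + 5 = 5 - 3*K²)
(I(0, -4)*q(-3))*15 = ((5 - 3*(-4)²)*(-1*(-3)))*15 = ((5 - 3*16)*3)*15 = ((5 - 48)*3)*15 = -43*3*15 = -129*15 = -1935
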